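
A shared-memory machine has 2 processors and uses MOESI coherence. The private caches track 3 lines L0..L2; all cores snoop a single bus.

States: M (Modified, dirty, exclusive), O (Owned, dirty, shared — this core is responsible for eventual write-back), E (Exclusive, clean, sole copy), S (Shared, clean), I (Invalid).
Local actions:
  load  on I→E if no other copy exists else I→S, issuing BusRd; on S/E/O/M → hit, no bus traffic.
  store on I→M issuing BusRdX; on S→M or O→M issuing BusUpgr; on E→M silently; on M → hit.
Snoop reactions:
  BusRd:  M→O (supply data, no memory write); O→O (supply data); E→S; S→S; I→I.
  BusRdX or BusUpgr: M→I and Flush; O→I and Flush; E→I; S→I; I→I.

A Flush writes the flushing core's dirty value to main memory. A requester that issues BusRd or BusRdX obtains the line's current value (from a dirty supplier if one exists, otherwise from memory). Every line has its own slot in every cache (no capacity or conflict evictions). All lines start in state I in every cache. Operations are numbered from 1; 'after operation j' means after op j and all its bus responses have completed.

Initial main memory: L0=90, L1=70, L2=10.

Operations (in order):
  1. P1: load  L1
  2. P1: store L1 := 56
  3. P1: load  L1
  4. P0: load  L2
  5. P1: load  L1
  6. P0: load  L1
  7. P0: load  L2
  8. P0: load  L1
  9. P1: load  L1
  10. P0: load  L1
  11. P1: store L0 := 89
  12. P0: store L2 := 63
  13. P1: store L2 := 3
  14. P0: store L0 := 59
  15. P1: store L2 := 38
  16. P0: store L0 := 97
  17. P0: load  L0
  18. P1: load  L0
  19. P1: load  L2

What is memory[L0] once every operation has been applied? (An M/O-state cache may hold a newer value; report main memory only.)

  op1 P1: load  L1 → I/E on L1; bus BusRd; mem=70
  op2 P1: store L1 := 56 → I/M on L1; bus (none); mem=70
  op3 P1: load  L1 → I/M on L1; bus (none); mem=70
  op4 P0: load  L2 → E/I on L2; bus BusRd; mem=10
  op5 P1: load  L1 → I/M on L1; bus (none); mem=70
  op6 P0: load  L1 → S/O on L1; bus BusRd; mem=70
  op7 P0: load  L2 → E/I on L2; bus (none); mem=10
  op8 P0: load  L1 → S/O on L1; bus (none); mem=70
  op9 P1: load  L1 → S/O on L1; bus (none); mem=70
  op10 P0: load  L1 → S/O on L1; bus (none); mem=70
  op11 P1: store L0 := 89 → I/M on L0; bus BusRdX; mem=90
  op12 P0: store L2 := 63 → M/I on L2; bus (none); mem=10
  op13 P1: store L2 := 3 → I/M on L2; bus BusRdX Flush; mem=63
  op14 P0: store L0 := 59 → M/I on L0; bus BusRdX Flush; mem=89
  op15 P1: store L2 := 38 → I/M on L2; bus (none); mem=63
  op16 P0: store L0 := 97 → M/I on L0; bus (none); mem=89
  op17 P0: load  L0 → M/I on L0; bus (none); mem=89
  op18 P1: load  L0 → O/S on L0; bus BusRd; mem=89
  op19 P1: load  L2 → I/M on L2; bus (none); mem=63

memory[L0] = 89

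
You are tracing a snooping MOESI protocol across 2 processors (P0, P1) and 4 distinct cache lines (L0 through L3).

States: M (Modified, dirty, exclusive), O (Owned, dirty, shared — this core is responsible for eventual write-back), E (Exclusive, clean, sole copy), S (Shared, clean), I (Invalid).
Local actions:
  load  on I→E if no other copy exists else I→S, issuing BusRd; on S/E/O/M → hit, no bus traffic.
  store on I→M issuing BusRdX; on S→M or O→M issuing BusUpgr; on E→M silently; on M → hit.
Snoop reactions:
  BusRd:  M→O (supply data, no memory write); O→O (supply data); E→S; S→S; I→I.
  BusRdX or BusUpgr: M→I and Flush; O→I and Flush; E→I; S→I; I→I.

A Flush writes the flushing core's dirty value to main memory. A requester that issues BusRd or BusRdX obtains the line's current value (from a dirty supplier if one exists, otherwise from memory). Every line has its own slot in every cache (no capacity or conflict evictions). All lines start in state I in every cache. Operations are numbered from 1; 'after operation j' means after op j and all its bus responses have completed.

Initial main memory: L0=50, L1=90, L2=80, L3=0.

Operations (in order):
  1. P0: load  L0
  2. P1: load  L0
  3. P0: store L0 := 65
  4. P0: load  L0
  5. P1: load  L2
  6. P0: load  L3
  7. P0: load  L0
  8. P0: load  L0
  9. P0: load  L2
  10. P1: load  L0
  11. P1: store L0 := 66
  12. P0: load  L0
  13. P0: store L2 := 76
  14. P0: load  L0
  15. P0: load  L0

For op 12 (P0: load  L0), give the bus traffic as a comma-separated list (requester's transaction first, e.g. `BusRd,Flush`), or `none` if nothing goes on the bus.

step 1: P0: load  L0  ⟶  EI  (L0)  txn=BusRd  M[L0]=50
step 2: P1: load  L0  ⟶  SS  (L0)  txn=BusRd  M[L0]=50
step 3: P0: store L0 := 65  ⟶  MI  (L0)  txn=BusUpgr  M[L0]=50
step 4: P0: load  L0  ⟶  MI  (L0)  txn=∅  M[L0]=50
step 5: P1: load  L2  ⟶  IE  (L2)  txn=BusRd  M[L2]=80
step 6: P0: load  L3  ⟶  EI  (L3)  txn=BusRd  M[L3]=0
step 7: P0: load  L0  ⟶  MI  (L0)  txn=∅  M[L0]=50
step 8: P0: load  L0  ⟶  MI  (L0)  txn=∅  M[L0]=50
step 9: P0: load  L2  ⟶  SS  (L2)  txn=BusRd  M[L2]=80
step 10: P1: load  L0  ⟶  OS  (L0)  txn=BusRd  M[L0]=50
step 11: P1: store L0 := 66  ⟶  IM  (L0)  txn=BusUpgr+Flush  M[L0]=65
step 12: P0: load  L0  ⟶  SO  (L0)  txn=BusRd  M[L0]=65
step 13: P0: store L2 := 76  ⟶  MI  (L2)  txn=BusUpgr  M[L2]=80
step 14: P0: load  L0  ⟶  SO  (L0)  txn=∅  M[L0]=65
step 15: P0: load  L0  ⟶  SO  (L0)  txn=∅  M[L0]=65

bus = BusRd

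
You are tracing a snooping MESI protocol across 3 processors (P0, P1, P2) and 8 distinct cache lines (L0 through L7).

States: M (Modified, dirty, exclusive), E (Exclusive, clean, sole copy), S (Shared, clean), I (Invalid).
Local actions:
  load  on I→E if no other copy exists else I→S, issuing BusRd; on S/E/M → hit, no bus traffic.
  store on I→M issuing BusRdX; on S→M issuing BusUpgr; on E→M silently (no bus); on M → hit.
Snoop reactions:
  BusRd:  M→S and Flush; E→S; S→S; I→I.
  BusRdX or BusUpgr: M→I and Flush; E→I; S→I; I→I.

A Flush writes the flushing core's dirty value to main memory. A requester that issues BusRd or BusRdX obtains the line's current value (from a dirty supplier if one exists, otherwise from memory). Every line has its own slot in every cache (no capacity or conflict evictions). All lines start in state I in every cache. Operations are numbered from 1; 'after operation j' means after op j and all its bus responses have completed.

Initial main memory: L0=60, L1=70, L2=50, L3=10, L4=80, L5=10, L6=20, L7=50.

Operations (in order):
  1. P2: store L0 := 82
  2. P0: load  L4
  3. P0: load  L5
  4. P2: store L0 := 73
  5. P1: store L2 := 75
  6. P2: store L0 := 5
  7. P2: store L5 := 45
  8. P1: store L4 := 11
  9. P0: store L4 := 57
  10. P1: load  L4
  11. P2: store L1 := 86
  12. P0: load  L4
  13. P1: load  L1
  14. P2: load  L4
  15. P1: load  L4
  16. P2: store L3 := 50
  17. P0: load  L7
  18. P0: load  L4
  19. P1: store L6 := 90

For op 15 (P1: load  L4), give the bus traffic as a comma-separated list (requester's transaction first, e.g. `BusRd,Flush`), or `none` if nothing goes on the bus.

1. P2: store L0 := 82  bus=[BusRdX]  L0: P0=I P1=I P2=M  mem[L0]=60
2. P0: load  L4  bus=[BusRd]  L4: P0=E P1=I P2=I  mem[L4]=80
3. P0: load  L5  bus=[BusRd]  L5: P0=E P1=I P2=I  mem[L5]=10
4. P2: store L0 := 73  bus=[-]  L0: P0=I P1=I P2=M  mem[L0]=60
5. P1: store L2 := 75  bus=[BusRdX]  L2: P0=I P1=M P2=I  mem[L2]=50
6. P2: store L0 := 5  bus=[-]  L0: P0=I P1=I P2=M  mem[L0]=60
7. P2: store L5 := 45  bus=[BusRdX]  L5: P0=I P1=I P2=M  mem[L5]=10
8. P1: store L4 := 11  bus=[BusRdX]  L4: P0=I P1=M P2=I  mem[L4]=80
9. P0: store L4 := 57  bus=[BusRdX,Flush]  L4: P0=M P1=I P2=I  mem[L4]=11
10. P1: load  L4  bus=[BusRd,Flush]  L4: P0=S P1=S P2=I  mem[L4]=57
11. P2: store L1 := 86  bus=[BusRdX]  L1: P0=I P1=I P2=M  mem[L1]=70
12. P0: load  L4  bus=[-]  L4: P0=S P1=S P2=I  mem[L4]=57
13. P1: load  L1  bus=[BusRd,Flush]  L1: P0=I P1=S P2=S  mem[L1]=86
14. P2: load  L4  bus=[BusRd]  L4: P0=S P1=S P2=S  mem[L4]=57
15. P1: load  L4  bus=[-]  L4: P0=S P1=S P2=S  mem[L4]=57
16. P2: store L3 := 50  bus=[BusRdX]  L3: P0=I P1=I P2=M  mem[L3]=10
17. P0: load  L7  bus=[BusRd]  L7: P0=E P1=I P2=I  mem[L7]=50
18. P0: load  L4  bus=[-]  L4: P0=S P1=S P2=S  mem[L4]=57
19. P1: store L6 := 90  bus=[BusRdX]  L6: P0=I P1=M P2=I  mem[L6]=20

bus = none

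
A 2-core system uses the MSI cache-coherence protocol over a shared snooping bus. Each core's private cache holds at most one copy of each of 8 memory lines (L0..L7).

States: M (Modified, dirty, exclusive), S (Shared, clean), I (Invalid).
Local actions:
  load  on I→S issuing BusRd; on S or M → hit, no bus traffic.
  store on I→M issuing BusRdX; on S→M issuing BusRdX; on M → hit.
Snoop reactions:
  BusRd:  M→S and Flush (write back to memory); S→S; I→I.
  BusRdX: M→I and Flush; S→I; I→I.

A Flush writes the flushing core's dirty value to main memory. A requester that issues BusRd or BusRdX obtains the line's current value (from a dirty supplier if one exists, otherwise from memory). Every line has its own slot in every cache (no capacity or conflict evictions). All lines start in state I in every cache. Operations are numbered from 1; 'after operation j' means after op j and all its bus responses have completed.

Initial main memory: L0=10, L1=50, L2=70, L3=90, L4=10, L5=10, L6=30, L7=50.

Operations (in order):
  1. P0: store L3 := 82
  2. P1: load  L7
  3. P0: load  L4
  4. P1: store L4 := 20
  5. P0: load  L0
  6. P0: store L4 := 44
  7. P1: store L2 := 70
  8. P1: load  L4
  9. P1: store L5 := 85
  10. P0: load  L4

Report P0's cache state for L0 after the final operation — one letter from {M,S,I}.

  op1 P0: store L3 := 82 → M/I on L3; bus BusRdX; mem=90
  op2 P1: load  L7 → I/S on L7; bus BusRd; mem=50
  op3 P0: load  L4 → S/I on L4; bus BusRd; mem=10
  op4 P1: store L4 := 20 → I/M on L4; bus BusRdX; mem=10
  op5 P0: load  L0 → S/I on L0; bus BusRd; mem=10
  op6 P0: store L4 := 44 → M/I on L4; bus BusRdX Flush; mem=20
  op7 P1: store L2 := 70 → I/M on L2; bus BusRdX; mem=70
  op8 P1: load  L4 → S/S on L4; bus BusRd Flush; mem=44
  op9 P1: store L5 := 85 → I/M on L5; bus BusRdX; mem=10
  op10 P0: load  L4 → S/S on L4; bus (none); mem=44

state = S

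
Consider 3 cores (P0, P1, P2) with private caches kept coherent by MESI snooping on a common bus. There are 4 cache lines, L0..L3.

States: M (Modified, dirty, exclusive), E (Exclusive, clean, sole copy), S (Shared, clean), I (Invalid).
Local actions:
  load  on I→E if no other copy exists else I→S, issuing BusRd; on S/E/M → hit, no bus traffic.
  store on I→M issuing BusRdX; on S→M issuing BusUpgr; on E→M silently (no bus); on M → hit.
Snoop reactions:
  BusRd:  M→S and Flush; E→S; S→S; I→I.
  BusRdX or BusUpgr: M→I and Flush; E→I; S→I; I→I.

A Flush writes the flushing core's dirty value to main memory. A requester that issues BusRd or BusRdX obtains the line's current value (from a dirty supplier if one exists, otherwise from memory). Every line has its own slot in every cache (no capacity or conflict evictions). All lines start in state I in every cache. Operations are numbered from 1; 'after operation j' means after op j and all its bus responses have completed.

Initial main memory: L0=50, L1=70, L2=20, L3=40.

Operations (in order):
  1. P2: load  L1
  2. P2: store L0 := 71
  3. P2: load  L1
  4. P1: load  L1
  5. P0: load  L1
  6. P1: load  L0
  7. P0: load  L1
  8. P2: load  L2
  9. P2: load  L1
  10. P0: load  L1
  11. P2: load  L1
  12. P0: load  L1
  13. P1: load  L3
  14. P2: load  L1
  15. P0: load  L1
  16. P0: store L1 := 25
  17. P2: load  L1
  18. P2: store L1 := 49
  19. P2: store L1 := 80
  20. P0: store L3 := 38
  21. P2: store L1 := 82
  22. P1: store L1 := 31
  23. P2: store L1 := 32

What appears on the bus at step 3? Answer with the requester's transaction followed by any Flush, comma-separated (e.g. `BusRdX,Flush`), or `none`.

bus = none

  op1 P2: load  L1 → I/I/E on L1; bus BusRd; mem=70
  op2 P2: store L0 := 71 → I/I/M on L0; bus BusRdX; mem=50
  op3 P2: load  L1 → I/I/E on L1; bus (none); mem=70
  op4 P1: load  L1 → I/S/S on L1; bus BusRd; mem=70
  op5 P0: load  L1 → S/S/S on L1; bus BusRd; mem=70
  op6 P1: load  L0 → I/S/S on L0; bus BusRd Flush; mem=71
  op7 P0: load  L1 → S/S/S on L1; bus (none); mem=70
  op8 P2: load  L2 → I/I/E on L2; bus BusRd; mem=20
  op9 P2: load  L1 → S/S/S on L1; bus (none); mem=70
  op10 P0: load  L1 → S/S/S on L1; bus (none); mem=70
  op11 P2: load  L1 → S/S/S on L1; bus (none); mem=70
  op12 P0: load  L1 → S/S/S on L1; bus (none); mem=70
  op13 P1: load  L3 → I/E/I on L3; bus BusRd; mem=40
  op14 P2: load  L1 → S/S/S on L1; bus (none); mem=70
  op15 P0: load  L1 → S/S/S on L1; bus (none); mem=70
  op16 P0: store L1 := 25 → M/I/I on L1; bus BusUpgr; mem=70
  op17 P2: load  L1 → S/I/S on L1; bus BusRd Flush; mem=25
  op18 P2: store L1 := 49 → I/I/M on L1; bus BusUpgr; mem=25
  op19 P2: store L1 := 80 → I/I/M on L1; bus (none); mem=25
  op20 P0: store L3 := 38 → M/I/I on L3; bus BusRdX; mem=40
  op21 P2: store L1 := 82 → I/I/M on L1; bus (none); mem=25
  op22 P1: store L1 := 31 → I/M/I on L1; bus BusRdX Flush; mem=82
  op23 P2: store L1 := 32 → I/I/M on L1; bus BusRdX Flush; mem=31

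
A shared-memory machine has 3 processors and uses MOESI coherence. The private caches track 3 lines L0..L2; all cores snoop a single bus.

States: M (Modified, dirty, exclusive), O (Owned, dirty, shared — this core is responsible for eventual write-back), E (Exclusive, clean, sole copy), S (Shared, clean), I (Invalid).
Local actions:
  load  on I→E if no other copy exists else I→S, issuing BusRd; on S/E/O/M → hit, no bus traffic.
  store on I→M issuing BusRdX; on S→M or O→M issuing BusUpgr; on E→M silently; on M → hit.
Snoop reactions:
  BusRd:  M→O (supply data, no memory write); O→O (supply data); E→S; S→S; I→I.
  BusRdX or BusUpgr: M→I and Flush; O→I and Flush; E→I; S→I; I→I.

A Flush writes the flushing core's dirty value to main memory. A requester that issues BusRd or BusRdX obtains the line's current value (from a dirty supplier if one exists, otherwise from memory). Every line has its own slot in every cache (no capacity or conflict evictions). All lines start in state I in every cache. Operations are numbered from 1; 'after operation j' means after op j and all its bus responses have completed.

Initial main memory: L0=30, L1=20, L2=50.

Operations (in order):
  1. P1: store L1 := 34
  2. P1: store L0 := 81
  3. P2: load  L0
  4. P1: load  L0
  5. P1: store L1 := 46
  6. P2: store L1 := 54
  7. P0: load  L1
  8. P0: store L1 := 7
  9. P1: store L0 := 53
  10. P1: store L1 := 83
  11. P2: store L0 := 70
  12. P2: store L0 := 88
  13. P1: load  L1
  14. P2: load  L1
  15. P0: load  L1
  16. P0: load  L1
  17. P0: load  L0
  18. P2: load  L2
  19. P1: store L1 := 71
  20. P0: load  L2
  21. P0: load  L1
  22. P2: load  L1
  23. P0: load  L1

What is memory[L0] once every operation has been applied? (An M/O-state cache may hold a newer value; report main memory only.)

1. P1: store L1 := 34  bus=[BusRdX]  L1: P0=I P1=M P2=I  mem[L1]=20
2. P1: store L0 := 81  bus=[BusRdX]  L0: P0=I P1=M P2=I  mem[L0]=30
3. P2: load  L0  bus=[BusRd]  L0: P0=I P1=O P2=S  mem[L0]=30
4. P1: load  L0  bus=[-]  L0: P0=I P1=O P2=S  mem[L0]=30
5. P1: store L1 := 46  bus=[-]  L1: P0=I P1=M P2=I  mem[L1]=20
6. P2: store L1 := 54  bus=[BusRdX,Flush]  L1: P0=I P1=I P2=M  mem[L1]=46
7. P0: load  L1  bus=[BusRd]  L1: P0=S P1=I P2=O  mem[L1]=46
8. P0: store L1 := 7  bus=[BusUpgr,Flush]  L1: P0=M P1=I P2=I  mem[L1]=54
9. P1: store L0 := 53  bus=[BusUpgr]  L0: P0=I P1=M P2=I  mem[L0]=30
10. P1: store L1 := 83  bus=[BusRdX,Flush]  L1: P0=I P1=M P2=I  mem[L1]=7
11. P2: store L0 := 70  bus=[BusRdX,Flush]  L0: P0=I P1=I P2=M  mem[L0]=53
12. P2: store L0 := 88  bus=[-]  L0: P0=I P1=I P2=M  mem[L0]=53
13. P1: load  L1  bus=[-]  L1: P0=I P1=M P2=I  mem[L1]=7
14. P2: load  L1  bus=[BusRd]  L1: P0=I P1=O P2=S  mem[L1]=7
15. P0: load  L1  bus=[BusRd]  L1: P0=S P1=O P2=S  mem[L1]=7
16. P0: load  L1  bus=[-]  L1: P0=S P1=O P2=S  mem[L1]=7
17. P0: load  L0  bus=[BusRd]  L0: P0=S P1=I P2=O  mem[L0]=53
18. P2: load  L2  bus=[BusRd]  L2: P0=I P1=I P2=E  mem[L2]=50
19. P1: store L1 := 71  bus=[BusUpgr]  L1: P0=I P1=M P2=I  mem[L1]=7
20. P0: load  L2  bus=[BusRd]  L2: P0=S P1=I P2=S  mem[L2]=50
21. P0: load  L1  bus=[BusRd]  L1: P0=S P1=O P2=I  mem[L1]=7
22. P2: load  L1  bus=[BusRd]  L1: P0=S P1=O P2=S  mem[L1]=7
23. P0: load  L1  bus=[-]  L1: P0=S P1=O P2=S  mem[L1]=7

memory[L0] = 53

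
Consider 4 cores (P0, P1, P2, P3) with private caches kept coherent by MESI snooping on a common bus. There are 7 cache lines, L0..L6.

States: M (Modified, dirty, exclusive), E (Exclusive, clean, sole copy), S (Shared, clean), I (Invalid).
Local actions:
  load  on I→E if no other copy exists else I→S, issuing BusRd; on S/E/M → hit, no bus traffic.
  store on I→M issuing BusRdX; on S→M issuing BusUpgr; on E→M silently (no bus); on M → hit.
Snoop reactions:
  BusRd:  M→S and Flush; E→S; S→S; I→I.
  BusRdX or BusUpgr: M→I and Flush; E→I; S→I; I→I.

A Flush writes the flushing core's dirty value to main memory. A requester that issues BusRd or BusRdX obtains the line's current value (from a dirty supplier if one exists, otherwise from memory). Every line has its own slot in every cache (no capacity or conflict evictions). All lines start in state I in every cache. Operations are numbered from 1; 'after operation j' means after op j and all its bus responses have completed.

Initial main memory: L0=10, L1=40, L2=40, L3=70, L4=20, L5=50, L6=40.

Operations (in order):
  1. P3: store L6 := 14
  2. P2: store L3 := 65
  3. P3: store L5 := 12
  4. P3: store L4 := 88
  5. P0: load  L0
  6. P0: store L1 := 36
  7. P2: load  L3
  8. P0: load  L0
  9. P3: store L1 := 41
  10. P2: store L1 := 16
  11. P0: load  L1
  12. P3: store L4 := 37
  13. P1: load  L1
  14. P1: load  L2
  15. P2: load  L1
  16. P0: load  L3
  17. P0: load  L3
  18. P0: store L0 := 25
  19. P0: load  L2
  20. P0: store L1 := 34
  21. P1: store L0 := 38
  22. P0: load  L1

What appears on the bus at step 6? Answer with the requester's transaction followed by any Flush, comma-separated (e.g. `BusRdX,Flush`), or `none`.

bus = BusRdX

step 1: P3: store L6 := 14  ⟶  IIIM  (L6)  txn=BusRdX  M[L6]=40
step 2: P2: store L3 := 65  ⟶  IIMI  (L3)  txn=BusRdX  M[L3]=70
step 3: P3: store L5 := 12  ⟶  IIIM  (L5)  txn=BusRdX  M[L5]=50
step 4: P3: store L4 := 88  ⟶  IIIM  (L4)  txn=BusRdX  M[L4]=20
step 5: P0: load  L0  ⟶  EIII  (L0)  txn=BusRd  M[L0]=10
step 6: P0: store L1 := 36  ⟶  MIII  (L1)  txn=BusRdX  M[L1]=40
step 7: P2: load  L3  ⟶  IIMI  (L3)  txn=∅  M[L3]=70
step 8: P0: load  L0  ⟶  EIII  (L0)  txn=∅  M[L0]=10
step 9: P3: store L1 := 41  ⟶  IIIM  (L1)  txn=BusRdX+Flush  M[L1]=36
step 10: P2: store L1 := 16  ⟶  IIMI  (L1)  txn=BusRdX+Flush  M[L1]=41
step 11: P0: load  L1  ⟶  SISI  (L1)  txn=BusRd+Flush  M[L1]=16
step 12: P3: store L4 := 37  ⟶  IIIM  (L4)  txn=∅  M[L4]=20
step 13: P1: load  L1  ⟶  SSSI  (L1)  txn=BusRd  M[L1]=16
step 14: P1: load  L2  ⟶  IEII  (L2)  txn=BusRd  M[L2]=40
step 15: P2: load  L1  ⟶  SSSI  (L1)  txn=∅  M[L1]=16
step 16: P0: load  L3  ⟶  SISI  (L3)  txn=BusRd+Flush  M[L3]=65
step 17: P0: load  L3  ⟶  SISI  (L3)  txn=∅  M[L3]=65
step 18: P0: store L0 := 25  ⟶  MIII  (L0)  txn=∅  M[L0]=10
step 19: P0: load  L2  ⟶  SSII  (L2)  txn=BusRd  M[L2]=40
step 20: P0: store L1 := 34  ⟶  MIII  (L1)  txn=BusUpgr  M[L1]=16
step 21: P1: store L0 := 38  ⟶  IMII  (L0)  txn=BusRdX+Flush  M[L0]=25
step 22: P0: load  L1  ⟶  MIII  (L1)  txn=∅  M[L1]=16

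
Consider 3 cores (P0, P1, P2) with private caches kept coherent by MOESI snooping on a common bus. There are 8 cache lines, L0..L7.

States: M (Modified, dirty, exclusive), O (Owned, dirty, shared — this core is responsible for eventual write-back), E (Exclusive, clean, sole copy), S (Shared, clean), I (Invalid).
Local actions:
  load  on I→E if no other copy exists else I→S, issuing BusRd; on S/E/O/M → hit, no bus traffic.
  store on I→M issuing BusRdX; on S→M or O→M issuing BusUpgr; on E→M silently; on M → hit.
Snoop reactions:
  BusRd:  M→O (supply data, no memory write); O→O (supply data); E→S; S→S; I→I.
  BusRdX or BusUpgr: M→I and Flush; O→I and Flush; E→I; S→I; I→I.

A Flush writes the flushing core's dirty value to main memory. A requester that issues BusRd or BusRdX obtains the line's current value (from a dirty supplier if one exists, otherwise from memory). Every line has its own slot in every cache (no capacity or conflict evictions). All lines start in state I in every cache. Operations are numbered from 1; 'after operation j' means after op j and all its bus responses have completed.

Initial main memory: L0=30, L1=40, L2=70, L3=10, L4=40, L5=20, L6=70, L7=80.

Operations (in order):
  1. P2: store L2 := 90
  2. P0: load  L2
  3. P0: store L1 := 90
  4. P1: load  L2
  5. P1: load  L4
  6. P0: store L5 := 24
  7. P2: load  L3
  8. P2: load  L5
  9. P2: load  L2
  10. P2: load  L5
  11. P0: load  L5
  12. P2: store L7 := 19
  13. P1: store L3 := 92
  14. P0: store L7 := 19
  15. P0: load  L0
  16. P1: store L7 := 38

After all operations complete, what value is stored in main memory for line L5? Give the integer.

memory[L5] = 20

  op1 P2: store L2 := 90 → I/I/M on L2; bus BusRdX; mem=70
  op2 P0: load  L2 → S/I/O on L2; bus BusRd; mem=70
  op3 P0: store L1 := 90 → M/I/I on L1; bus BusRdX; mem=40
  op4 P1: load  L2 → S/S/O on L2; bus BusRd; mem=70
  op5 P1: load  L4 → I/E/I on L4; bus BusRd; mem=40
  op6 P0: store L5 := 24 → M/I/I on L5; bus BusRdX; mem=20
  op7 P2: load  L3 → I/I/E on L3; bus BusRd; mem=10
  op8 P2: load  L5 → O/I/S on L5; bus BusRd; mem=20
  op9 P2: load  L2 → S/S/O on L2; bus (none); mem=70
  op10 P2: load  L5 → O/I/S on L5; bus (none); mem=20
  op11 P0: load  L5 → O/I/S on L5; bus (none); mem=20
  op12 P2: store L7 := 19 → I/I/M on L7; bus BusRdX; mem=80
  op13 P1: store L3 := 92 → I/M/I on L3; bus BusRdX; mem=10
  op14 P0: store L7 := 19 → M/I/I on L7; bus BusRdX Flush; mem=19
  op15 P0: load  L0 → E/I/I on L0; bus BusRd; mem=30
  op16 P1: store L7 := 38 → I/M/I on L7; bus BusRdX Flush; mem=19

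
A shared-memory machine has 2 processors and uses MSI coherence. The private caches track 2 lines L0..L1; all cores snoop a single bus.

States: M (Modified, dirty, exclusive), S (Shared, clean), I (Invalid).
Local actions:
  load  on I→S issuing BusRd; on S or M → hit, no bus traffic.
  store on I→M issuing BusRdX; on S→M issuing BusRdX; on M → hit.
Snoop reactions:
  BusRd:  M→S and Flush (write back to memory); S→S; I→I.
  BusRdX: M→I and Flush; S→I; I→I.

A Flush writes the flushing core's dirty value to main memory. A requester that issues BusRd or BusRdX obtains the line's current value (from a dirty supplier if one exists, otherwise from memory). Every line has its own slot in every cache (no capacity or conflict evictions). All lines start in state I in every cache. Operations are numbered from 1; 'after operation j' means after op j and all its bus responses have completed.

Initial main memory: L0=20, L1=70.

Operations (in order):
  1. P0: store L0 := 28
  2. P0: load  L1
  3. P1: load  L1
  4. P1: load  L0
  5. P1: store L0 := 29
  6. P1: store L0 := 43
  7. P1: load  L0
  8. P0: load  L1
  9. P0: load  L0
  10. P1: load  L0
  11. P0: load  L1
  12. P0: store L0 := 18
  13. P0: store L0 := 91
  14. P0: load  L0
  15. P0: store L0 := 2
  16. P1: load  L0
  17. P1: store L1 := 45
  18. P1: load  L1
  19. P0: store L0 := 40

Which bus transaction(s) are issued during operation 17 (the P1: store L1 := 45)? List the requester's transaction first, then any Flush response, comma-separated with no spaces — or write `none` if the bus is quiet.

step 1: P0: store L0 := 28  ⟶  MI  (L0)  txn=BusRdX  M[L0]=20
step 2: P0: load  L1  ⟶  SI  (L1)  txn=BusRd  M[L1]=70
step 3: P1: load  L1  ⟶  SS  (L1)  txn=BusRd  M[L1]=70
step 4: P1: load  L0  ⟶  SS  (L0)  txn=BusRd+Flush  M[L0]=28
step 5: P1: store L0 := 29  ⟶  IM  (L0)  txn=BusRdX  M[L0]=28
step 6: P1: store L0 := 43  ⟶  IM  (L0)  txn=∅  M[L0]=28
step 7: P1: load  L0  ⟶  IM  (L0)  txn=∅  M[L0]=28
step 8: P0: load  L1  ⟶  SS  (L1)  txn=∅  M[L1]=70
step 9: P0: load  L0  ⟶  SS  (L0)  txn=BusRd+Flush  M[L0]=43
step 10: P1: load  L0  ⟶  SS  (L0)  txn=∅  M[L0]=43
step 11: P0: load  L1  ⟶  SS  (L1)  txn=∅  M[L1]=70
step 12: P0: store L0 := 18  ⟶  MI  (L0)  txn=BusRdX  M[L0]=43
step 13: P0: store L0 := 91  ⟶  MI  (L0)  txn=∅  M[L0]=43
step 14: P0: load  L0  ⟶  MI  (L0)  txn=∅  M[L0]=43
step 15: P0: store L0 := 2  ⟶  MI  (L0)  txn=∅  M[L0]=43
step 16: P1: load  L0  ⟶  SS  (L0)  txn=BusRd+Flush  M[L0]=2
step 17: P1: store L1 := 45  ⟶  IM  (L1)  txn=BusRdX  M[L1]=70
step 18: P1: load  L1  ⟶  IM  (L1)  txn=∅  M[L1]=70
step 19: P0: store L0 := 40  ⟶  MI  (L0)  txn=BusRdX  M[L0]=2

bus = BusRdX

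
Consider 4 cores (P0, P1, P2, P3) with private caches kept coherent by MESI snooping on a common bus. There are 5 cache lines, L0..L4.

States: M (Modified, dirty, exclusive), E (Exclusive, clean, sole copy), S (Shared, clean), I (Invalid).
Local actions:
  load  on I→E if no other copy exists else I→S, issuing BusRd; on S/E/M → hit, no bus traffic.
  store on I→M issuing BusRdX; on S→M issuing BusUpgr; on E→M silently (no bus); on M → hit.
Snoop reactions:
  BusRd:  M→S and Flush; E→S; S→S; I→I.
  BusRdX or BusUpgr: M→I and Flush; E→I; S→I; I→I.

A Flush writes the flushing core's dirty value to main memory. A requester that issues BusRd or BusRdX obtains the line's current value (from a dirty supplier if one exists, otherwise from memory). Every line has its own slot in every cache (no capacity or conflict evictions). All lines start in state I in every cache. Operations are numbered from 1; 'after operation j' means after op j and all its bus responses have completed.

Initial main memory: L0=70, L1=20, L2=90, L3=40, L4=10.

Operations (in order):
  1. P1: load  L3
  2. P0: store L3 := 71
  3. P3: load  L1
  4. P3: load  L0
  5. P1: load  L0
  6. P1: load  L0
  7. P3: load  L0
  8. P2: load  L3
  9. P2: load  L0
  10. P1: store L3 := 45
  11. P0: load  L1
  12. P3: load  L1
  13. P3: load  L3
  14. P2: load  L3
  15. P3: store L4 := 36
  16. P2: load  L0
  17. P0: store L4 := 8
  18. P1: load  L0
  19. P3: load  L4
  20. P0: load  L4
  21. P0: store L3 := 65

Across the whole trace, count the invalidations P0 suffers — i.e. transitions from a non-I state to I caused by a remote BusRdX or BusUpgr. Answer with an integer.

invalidations = 1

[1] P1: load  L3 | P0:I, P1:E(40), P2:I, P3:I | bus: BusRd
[2] P0: store L3 := 71 | P0:M(71), P1:I, P2:I, P3:I | bus: BusRdX
[3] P3: load  L1 | P0:I, P1:I, P2:I, P3:E(20) | bus: BusRd
[4] P3: load  L0 | P0:I, P1:I, P2:I, P3:E(70) | bus: BusRd
[5] P1: load  L0 | P0:I, P1:S(70), P2:I, P3:S(70) | bus: BusRd
[6] P1: load  L0 | P0:I, P1:S(70), P2:I, P3:S(70) | bus: none
[7] P3: load  L0 | P0:I, P1:S(70), P2:I, P3:S(70) | bus: none
[8] P2: load  L3 | P0:S(71), P1:I, P2:S(71), P3:I | bus: BusRd,Flush
[9] P2: load  L0 | P0:I, P1:S(70), P2:S(70), P3:S(70) | bus: BusRd
[10] P1: store L3 := 45 | P0:I, P1:M(45), P2:I, P3:I | bus: BusRdX
[11] P0: load  L1 | P0:S(20), P1:I, P2:I, P3:S(20) | bus: BusRd
[12] P3: load  L1 | P0:S(20), P1:I, P2:I, P3:S(20) | bus: none
[13] P3: load  L3 | P0:I, P1:S(45), P2:I, P3:S(45) | bus: BusRd,Flush
[14] P2: load  L3 | P0:I, P1:S(45), P2:S(45), P3:S(45) | bus: BusRd
[15] P3: store L4 := 36 | P0:I, P1:I, P2:I, P3:M(36) | bus: BusRdX
[16] P2: load  L0 | P0:I, P1:S(70), P2:S(70), P3:S(70) | bus: none
[17] P0: store L4 := 8 | P0:M(8), P1:I, P2:I, P3:I | bus: BusRdX,Flush
[18] P1: load  L0 | P0:I, P1:S(70), P2:S(70), P3:S(70) | bus: none
[19] P3: load  L4 | P0:S(8), P1:I, P2:I, P3:S(8) | bus: BusRd,Flush
[20] P0: load  L4 | P0:S(8), P1:I, P2:I, P3:S(8) | bus: none
[21] P0: store L3 := 65 | P0:M(65), P1:I, P2:I, P3:I | bus: BusRdX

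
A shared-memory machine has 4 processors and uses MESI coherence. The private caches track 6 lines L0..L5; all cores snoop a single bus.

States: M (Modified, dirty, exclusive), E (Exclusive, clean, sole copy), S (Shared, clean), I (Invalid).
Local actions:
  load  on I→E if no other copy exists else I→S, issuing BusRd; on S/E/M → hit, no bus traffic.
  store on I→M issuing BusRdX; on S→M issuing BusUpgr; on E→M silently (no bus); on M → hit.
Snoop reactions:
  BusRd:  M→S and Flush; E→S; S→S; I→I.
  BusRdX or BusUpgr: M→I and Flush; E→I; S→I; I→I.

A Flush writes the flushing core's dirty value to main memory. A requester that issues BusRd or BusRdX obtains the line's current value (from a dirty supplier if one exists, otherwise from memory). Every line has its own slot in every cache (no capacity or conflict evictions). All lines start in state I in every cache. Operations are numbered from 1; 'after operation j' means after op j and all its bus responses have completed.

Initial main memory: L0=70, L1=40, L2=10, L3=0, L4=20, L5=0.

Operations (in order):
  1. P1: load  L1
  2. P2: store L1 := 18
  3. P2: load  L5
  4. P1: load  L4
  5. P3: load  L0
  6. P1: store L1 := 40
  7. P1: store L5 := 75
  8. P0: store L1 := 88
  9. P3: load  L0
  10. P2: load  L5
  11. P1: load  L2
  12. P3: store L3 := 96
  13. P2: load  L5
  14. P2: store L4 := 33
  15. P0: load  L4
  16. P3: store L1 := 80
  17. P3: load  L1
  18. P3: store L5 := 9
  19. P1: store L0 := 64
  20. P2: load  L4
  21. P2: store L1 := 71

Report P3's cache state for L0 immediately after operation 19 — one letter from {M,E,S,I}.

  op1 P1: load  L1 → I/E/I/I on L1; bus BusRd; mem=40
  op2 P2: store L1 := 18 → I/I/M/I on L1; bus BusRdX; mem=40
  op3 P2: load  L5 → I/I/E/I on L5; bus BusRd; mem=0
  op4 P1: load  L4 → I/E/I/I on L4; bus BusRd; mem=20
  op5 P3: load  L0 → I/I/I/E on L0; bus BusRd; mem=70
  op6 P1: store L1 := 40 → I/M/I/I on L1; bus BusRdX Flush; mem=18
  op7 P1: store L5 := 75 → I/M/I/I on L5; bus BusRdX; mem=0
  op8 P0: store L1 := 88 → M/I/I/I on L1; bus BusRdX Flush; mem=40
  op9 P3: load  L0 → I/I/I/E on L0; bus (none); mem=70
  op10 P2: load  L5 → I/S/S/I on L5; bus BusRd Flush; mem=75
  op11 P1: load  L2 → I/E/I/I on L2; bus BusRd; mem=10
  op12 P3: store L3 := 96 → I/I/I/M on L3; bus BusRdX; mem=0
  op13 P2: load  L5 → I/S/S/I on L5; bus (none); mem=75
  op14 P2: store L4 := 33 → I/I/M/I on L4; bus BusRdX; mem=20
  op15 P0: load  L4 → S/I/S/I on L4; bus BusRd Flush; mem=33
  op16 P3: store L1 := 80 → I/I/I/M on L1; bus BusRdX Flush; mem=88
  op17 P3: load  L1 → I/I/I/M on L1; bus (none); mem=88
  op18 P3: store L5 := 9 → I/I/I/M on L5; bus BusRdX; mem=75
  op19 P1: store L0 := 64 → I/M/I/I on L0; bus BusRdX; mem=70
  op20 P2: load  L4 → S/I/S/I on L4; bus (none); mem=33
  op21 P2: store L1 := 71 → I/I/M/I on L1; bus BusRdX Flush; mem=80

state = I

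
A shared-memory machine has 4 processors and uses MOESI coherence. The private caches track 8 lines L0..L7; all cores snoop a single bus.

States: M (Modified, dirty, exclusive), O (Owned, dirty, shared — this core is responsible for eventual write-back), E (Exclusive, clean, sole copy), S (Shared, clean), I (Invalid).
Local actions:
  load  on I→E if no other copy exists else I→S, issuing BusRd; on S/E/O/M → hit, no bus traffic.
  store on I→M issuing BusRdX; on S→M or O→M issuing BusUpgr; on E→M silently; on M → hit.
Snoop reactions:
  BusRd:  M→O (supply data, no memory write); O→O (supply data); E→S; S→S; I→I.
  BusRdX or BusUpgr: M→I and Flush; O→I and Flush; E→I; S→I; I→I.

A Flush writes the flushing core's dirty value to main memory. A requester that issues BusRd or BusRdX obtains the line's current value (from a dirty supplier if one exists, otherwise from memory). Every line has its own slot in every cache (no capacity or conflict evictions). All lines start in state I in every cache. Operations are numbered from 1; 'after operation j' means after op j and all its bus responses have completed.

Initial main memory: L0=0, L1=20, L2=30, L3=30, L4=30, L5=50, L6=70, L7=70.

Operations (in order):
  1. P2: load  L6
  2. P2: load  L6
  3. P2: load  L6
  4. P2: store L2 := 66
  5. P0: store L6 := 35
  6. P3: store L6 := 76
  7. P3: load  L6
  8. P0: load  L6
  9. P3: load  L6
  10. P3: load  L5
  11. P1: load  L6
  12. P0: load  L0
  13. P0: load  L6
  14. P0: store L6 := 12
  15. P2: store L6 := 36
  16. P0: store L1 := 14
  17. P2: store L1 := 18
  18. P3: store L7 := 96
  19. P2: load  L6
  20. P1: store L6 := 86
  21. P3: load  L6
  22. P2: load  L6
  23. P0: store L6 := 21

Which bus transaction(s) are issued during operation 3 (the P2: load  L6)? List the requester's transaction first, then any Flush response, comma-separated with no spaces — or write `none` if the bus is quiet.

bus = none

[1] P2: load  L6 | P0:I, P1:I, P2:E(70), P3:I | bus: BusRd
[2] P2: load  L6 | P0:I, P1:I, P2:E(70), P3:I | bus: none
[3] P2: load  L6 | P0:I, P1:I, P2:E(70), P3:I | bus: none
[4] P2: store L2 := 66 | P0:I, P1:I, P2:M(66), P3:I | bus: BusRdX
[5] P0: store L6 := 35 | P0:M(35), P1:I, P2:I, P3:I | bus: BusRdX
[6] P3: store L6 := 76 | P0:I, P1:I, P2:I, P3:M(76) | bus: BusRdX,Flush
[7] P3: load  L6 | P0:I, P1:I, P2:I, P3:M(76) | bus: none
[8] P0: load  L6 | P0:S(76), P1:I, P2:I, P3:O(76) | bus: BusRd
[9] P3: load  L6 | P0:S(76), P1:I, P2:I, P3:O(76) | bus: none
[10] P3: load  L5 | P0:I, P1:I, P2:I, P3:E(50) | bus: BusRd
[11] P1: load  L6 | P0:S(76), P1:S(76), P2:I, P3:O(76) | bus: BusRd
[12] P0: load  L0 | P0:E(0), P1:I, P2:I, P3:I | bus: BusRd
[13] P0: load  L6 | P0:S(76), P1:S(76), P2:I, P3:O(76) | bus: none
[14] P0: store L6 := 12 | P0:M(12), P1:I, P2:I, P3:I | bus: BusUpgr,Flush
[15] P2: store L6 := 36 | P0:I, P1:I, P2:M(36), P3:I | bus: BusRdX,Flush
[16] P0: store L1 := 14 | P0:M(14), P1:I, P2:I, P3:I | bus: BusRdX
[17] P2: store L1 := 18 | P0:I, P1:I, P2:M(18), P3:I | bus: BusRdX,Flush
[18] P3: store L7 := 96 | P0:I, P1:I, P2:I, P3:M(96) | bus: BusRdX
[19] P2: load  L6 | P0:I, P1:I, P2:M(36), P3:I | bus: none
[20] P1: store L6 := 86 | P0:I, P1:M(86), P2:I, P3:I | bus: BusRdX,Flush
[21] P3: load  L6 | P0:I, P1:O(86), P2:I, P3:S(86) | bus: BusRd
[22] P2: load  L6 | P0:I, P1:O(86), P2:S(86), P3:S(86) | bus: BusRd
[23] P0: store L6 := 21 | P0:M(21), P1:I, P2:I, P3:I | bus: BusRdX,Flush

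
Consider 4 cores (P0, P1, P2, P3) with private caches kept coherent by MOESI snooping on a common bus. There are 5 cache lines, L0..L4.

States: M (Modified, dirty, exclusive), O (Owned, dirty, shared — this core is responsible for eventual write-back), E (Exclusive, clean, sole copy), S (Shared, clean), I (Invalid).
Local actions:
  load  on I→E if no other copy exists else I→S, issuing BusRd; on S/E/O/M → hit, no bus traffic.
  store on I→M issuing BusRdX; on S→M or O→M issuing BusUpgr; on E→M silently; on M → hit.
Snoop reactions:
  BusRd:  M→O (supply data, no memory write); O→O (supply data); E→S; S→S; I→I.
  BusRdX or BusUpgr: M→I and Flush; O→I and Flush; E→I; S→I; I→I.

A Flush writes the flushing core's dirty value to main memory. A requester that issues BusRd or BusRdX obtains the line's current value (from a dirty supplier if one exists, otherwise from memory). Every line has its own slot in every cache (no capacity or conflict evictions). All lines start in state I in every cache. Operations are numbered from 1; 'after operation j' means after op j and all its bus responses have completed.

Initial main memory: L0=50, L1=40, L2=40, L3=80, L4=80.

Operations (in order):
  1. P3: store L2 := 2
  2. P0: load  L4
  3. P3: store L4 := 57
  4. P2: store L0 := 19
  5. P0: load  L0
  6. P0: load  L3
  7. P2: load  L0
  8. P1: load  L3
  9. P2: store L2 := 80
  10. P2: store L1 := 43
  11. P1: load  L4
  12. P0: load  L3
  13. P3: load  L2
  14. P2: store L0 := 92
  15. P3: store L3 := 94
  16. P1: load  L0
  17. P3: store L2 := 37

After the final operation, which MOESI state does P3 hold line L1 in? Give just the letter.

state = I

1. P3: store L2 := 2  bus=[BusRdX]  L2: P0=I P1=I P2=I P3=M  mem[L2]=40
2. P0: load  L4  bus=[BusRd]  L4: P0=E P1=I P2=I P3=I  mem[L4]=80
3. P3: store L4 := 57  bus=[BusRdX]  L4: P0=I P1=I P2=I P3=M  mem[L4]=80
4. P2: store L0 := 19  bus=[BusRdX]  L0: P0=I P1=I P2=M P3=I  mem[L0]=50
5. P0: load  L0  bus=[BusRd]  L0: P0=S P1=I P2=O P3=I  mem[L0]=50
6. P0: load  L3  bus=[BusRd]  L3: P0=E P1=I P2=I P3=I  mem[L3]=80
7. P2: load  L0  bus=[-]  L0: P0=S P1=I P2=O P3=I  mem[L0]=50
8. P1: load  L3  bus=[BusRd]  L3: P0=S P1=S P2=I P3=I  mem[L3]=80
9. P2: store L2 := 80  bus=[BusRdX,Flush]  L2: P0=I P1=I P2=M P3=I  mem[L2]=2
10. P2: store L1 := 43  bus=[BusRdX]  L1: P0=I P1=I P2=M P3=I  mem[L1]=40
11. P1: load  L4  bus=[BusRd]  L4: P0=I P1=S P2=I P3=O  mem[L4]=80
12. P0: load  L3  bus=[-]  L3: P0=S P1=S P2=I P3=I  mem[L3]=80
13. P3: load  L2  bus=[BusRd]  L2: P0=I P1=I P2=O P3=S  mem[L2]=2
14. P2: store L0 := 92  bus=[BusUpgr]  L0: P0=I P1=I P2=M P3=I  mem[L0]=50
15. P3: store L3 := 94  bus=[BusRdX]  L3: P0=I P1=I P2=I P3=M  mem[L3]=80
16. P1: load  L0  bus=[BusRd]  L0: P0=I P1=S P2=O P3=I  mem[L0]=50
17. P3: store L2 := 37  bus=[BusUpgr,Flush]  L2: P0=I P1=I P2=I P3=M  mem[L2]=80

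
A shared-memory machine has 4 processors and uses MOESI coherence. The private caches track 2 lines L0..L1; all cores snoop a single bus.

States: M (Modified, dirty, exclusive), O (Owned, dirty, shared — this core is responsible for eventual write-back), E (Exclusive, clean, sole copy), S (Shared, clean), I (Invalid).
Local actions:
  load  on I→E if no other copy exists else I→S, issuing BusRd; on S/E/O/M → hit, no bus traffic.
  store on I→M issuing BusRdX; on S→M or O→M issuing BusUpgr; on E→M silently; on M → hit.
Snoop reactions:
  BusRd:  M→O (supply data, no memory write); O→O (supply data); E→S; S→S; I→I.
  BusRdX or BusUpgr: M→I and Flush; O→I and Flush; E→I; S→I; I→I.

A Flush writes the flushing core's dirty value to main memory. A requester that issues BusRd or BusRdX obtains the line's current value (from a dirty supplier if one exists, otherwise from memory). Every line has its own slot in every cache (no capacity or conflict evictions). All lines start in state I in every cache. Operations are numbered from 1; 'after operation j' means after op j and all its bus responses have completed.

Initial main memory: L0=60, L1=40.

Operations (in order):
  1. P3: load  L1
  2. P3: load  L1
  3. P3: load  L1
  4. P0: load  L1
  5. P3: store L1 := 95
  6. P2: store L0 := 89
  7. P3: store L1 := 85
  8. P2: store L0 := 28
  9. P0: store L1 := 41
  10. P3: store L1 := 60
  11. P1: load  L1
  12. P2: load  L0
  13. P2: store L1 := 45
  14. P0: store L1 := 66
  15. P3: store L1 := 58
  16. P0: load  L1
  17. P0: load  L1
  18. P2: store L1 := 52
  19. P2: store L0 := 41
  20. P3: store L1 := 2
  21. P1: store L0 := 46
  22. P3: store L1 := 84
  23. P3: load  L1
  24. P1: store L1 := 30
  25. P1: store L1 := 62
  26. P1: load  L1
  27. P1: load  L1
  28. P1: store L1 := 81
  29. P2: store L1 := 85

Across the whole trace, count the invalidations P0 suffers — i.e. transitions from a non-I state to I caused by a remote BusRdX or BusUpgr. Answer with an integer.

invalidations = 4

step 1: P3: load  L1  ⟶  IIIE  (L1)  txn=BusRd  M[L1]=40
step 2: P3: load  L1  ⟶  IIIE  (L1)  txn=∅  M[L1]=40
step 3: P3: load  L1  ⟶  IIIE  (L1)  txn=∅  M[L1]=40
step 4: P0: load  L1  ⟶  SIIS  (L1)  txn=BusRd  M[L1]=40
step 5: P3: store L1 := 95  ⟶  IIIM  (L1)  txn=BusUpgr  M[L1]=40
step 6: P2: store L0 := 89  ⟶  IIMI  (L0)  txn=BusRdX  M[L0]=60
step 7: P3: store L1 := 85  ⟶  IIIM  (L1)  txn=∅  M[L1]=40
step 8: P2: store L0 := 28  ⟶  IIMI  (L0)  txn=∅  M[L0]=60
step 9: P0: store L1 := 41  ⟶  MIII  (L1)  txn=BusRdX+Flush  M[L1]=85
step 10: P3: store L1 := 60  ⟶  IIIM  (L1)  txn=BusRdX+Flush  M[L1]=41
step 11: P1: load  L1  ⟶  ISIO  (L1)  txn=BusRd  M[L1]=41
step 12: P2: load  L0  ⟶  IIMI  (L0)  txn=∅  M[L0]=60
step 13: P2: store L1 := 45  ⟶  IIMI  (L1)  txn=BusRdX+Flush  M[L1]=60
step 14: P0: store L1 := 66  ⟶  MIII  (L1)  txn=BusRdX+Flush  M[L1]=45
step 15: P3: store L1 := 58  ⟶  IIIM  (L1)  txn=BusRdX+Flush  M[L1]=66
step 16: P0: load  L1  ⟶  SIIO  (L1)  txn=BusRd  M[L1]=66
step 17: P0: load  L1  ⟶  SIIO  (L1)  txn=∅  M[L1]=66
step 18: P2: store L1 := 52  ⟶  IIMI  (L1)  txn=BusRdX+Flush  M[L1]=58
step 19: P2: store L0 := 41  ⟶  IIMI  (L0)  txn=∅  M[L0]=60
step 20: P3: store L1 := 2  ⟶  IIIM  (L1)  txn=BusRdX+Flush  M[L1]=52
step 21: P1: store L0 := 46  ⟶  IMII  (L0)  txn=BusRdX+Flush  M[L0]=41
step 22: P3: store L1 := 84  ⟶  IIIM  (L1)  txn=∅  M[L1]=52
step 23: P3: load  L1  ⟶  IIIM  (L1)  txn=∅  M[L1]=52
step 24: P1: store L1 := 30  ⟶  IMII  (L1)  txn=BusRdX+Flush  M[L1]=84
step 25: P1: store L1 := 62  ⟶  IMII  (L1)  txn=∅  M[L1]=84
step 26: P1: load  L1  ⟶  IMII  (L1)  txn=∅  M[L1]=84
step 27: P1: load  L1  ⟶  IMII  (L1)  txn=∅  M[L1]=84
step 28: P1: store L1 := 81  ⟶  IMII  (L1)  txn=∅  M[L1]=84
step 29: P2: store L1 := 85  ⟶  IIMI  (L1)  txn=BusRdX+Flush  M[L1]=81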